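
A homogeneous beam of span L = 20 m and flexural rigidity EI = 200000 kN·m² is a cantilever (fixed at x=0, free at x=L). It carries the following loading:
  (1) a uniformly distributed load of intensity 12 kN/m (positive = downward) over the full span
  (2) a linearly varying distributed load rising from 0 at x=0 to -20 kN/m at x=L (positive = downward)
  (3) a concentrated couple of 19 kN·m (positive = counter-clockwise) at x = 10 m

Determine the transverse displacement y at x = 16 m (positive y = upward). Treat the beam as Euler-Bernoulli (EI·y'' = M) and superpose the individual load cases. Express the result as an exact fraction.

Load 1 — uniform load w=12 kN/m over full span:
  y_1 = -wx²(x²-4Lx+6L²)/(24EI) = -12·16²·(16²-4·20·16+6·20²)/(24·200000) = -2752/3125 m
Load 2 — triangular load w₀=-20 kN/m (0→w₀ over full span):
  y_2 = (w₀Lx³/12-w₀L²x²/6-w₀x⁵/(120L))/EI = ((-20)·20·16³/12-(-20)·20²·16²/6-(-20)·16⁵/(120·20))/200000 = 50048/46875 m
Load 3 — applied couple M₀=19 kN·m at a=10 m (b=L-a=10):
  y_3 = M₀a(2x-a)/(2EI)  [x>a] = 19·10·(2·16-10)/(2·200000) = 209/20000 m
Superposition: y = Σ y_i = 296251/1500000 m ≈ 0.197501 m

y(16) = 296251/1500000 m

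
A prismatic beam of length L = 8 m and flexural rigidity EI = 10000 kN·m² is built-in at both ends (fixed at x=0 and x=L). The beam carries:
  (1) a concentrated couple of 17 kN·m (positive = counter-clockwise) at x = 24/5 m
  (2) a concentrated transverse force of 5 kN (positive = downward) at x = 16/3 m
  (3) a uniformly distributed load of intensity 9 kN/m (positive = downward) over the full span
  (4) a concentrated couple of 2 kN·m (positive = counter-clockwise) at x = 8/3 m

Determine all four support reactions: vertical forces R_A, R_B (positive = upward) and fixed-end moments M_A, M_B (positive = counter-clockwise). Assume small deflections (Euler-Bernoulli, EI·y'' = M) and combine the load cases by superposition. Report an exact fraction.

R_A = 54931/1350 kN, M_A = 38072/675 kN·m, R_B = 49019/1350 kN, M_B = -34573/675 kN·m

Load 1 — applied couple M₀=17 kN·m at a=24/5 m (b=L-a=16/5):
  R_A = 6M₀ab/L³ = 6·17·(24/5)·(16/5)/8³ = 153/50 kN
  M_A = M₀b(2a-b)/L² = 17·(16/5)·(2·(24/5)-(16/5))/8² = 136/25 kN·m
  R_B = -6M₀ab/L³ = -6·17·(24/5)·(16/5)/8³ = -153/50 kN
  M_B = M₀a(2b-a)/L² = 17·(24/5)·(2·(16/5)-(24/5))/8² = 51/25 kN·m
Load 2 — point force P=5 kN at a=16/3 m (b=L-a=8/3):
  R_A = Pb²(3a+b)/L³ = 5·(8/3)²·(3·(16/3)+(8/3))/8³ = 35/27 kN
  M_A = Pab²/L² = 5·(16/3)·(8/3)²/8² = 80/27 kN·m
  R_B = Pa²(a+3b)/L³ = 5·(16/3)²·((16/3)+3·(8/3))/8³ = 100/27 kN
  M_B = -Pa²b/L² = -5·(16/3)²·(8/3)/8² = -160/27 kN·m
Load 3 — uniform load w=9 kN/m over full span:
  R_A = wL/2 = 9·8/2 = 36 kN
  M_A = wL²/12 = 9·8²/12 = 48 kN·m
  R_B = wL/2 = 9·8/2 = 36 kN
  M_B = -wL²/12 = -9·8²/12 = -48 kN·m
Load 4 — applied couple M₀=2 kN·m at a=8/3 m (b=L-a=16/3):
  R_A = 6M₀ab/L³ = 6·2·(8/3)·(16/3)/8³ = 1/3 kN
  M_A = M₀b(2a-b)/L² = 2·(16/3)·(2·(8/3)-(16/3))/8² = 0 kN·m
  R_B = -6M₀ab/L³ = -6·2·(8/3)·(16/3)/8³ = -1/3 kN
  M_B = M₀a(2b-a)/L² = 2·(8/3)·(2·(16/3)-(8/3))/8² = 2/3 kN·m
Superposition: R_A = 54931/1350 kN, M_A = 38072/675 kN·m, R_B = 49019/1350 kN, M_B = -34573/675 kN·m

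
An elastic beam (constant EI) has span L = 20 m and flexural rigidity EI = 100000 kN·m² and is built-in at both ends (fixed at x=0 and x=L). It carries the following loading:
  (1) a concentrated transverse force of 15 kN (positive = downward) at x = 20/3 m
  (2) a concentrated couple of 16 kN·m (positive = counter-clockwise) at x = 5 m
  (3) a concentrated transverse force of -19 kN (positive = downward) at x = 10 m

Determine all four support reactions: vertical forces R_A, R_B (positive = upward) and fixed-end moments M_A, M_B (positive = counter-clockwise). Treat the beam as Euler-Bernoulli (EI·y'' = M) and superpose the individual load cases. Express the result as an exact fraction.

R_A = 113/45 kN, M_A = -109/18 kN·m, R_B = -293/45 kN, M_B = 545/18 kN·m

Load 1 — point force P=15 kN at a=20/3 m (b=L-a=40/3):
  R_A = Pb²(3a+b)/L³ = 15·(40/3)²·(3·(20/3)+(40/3))/20³ = 100/9 kN
  M_A = Pab²/L² = 15·(20/3)·(40/3)²/20² = 400/9 kN·m
  R_B = Pa²(a+3b)/L³ = 15·(20/3)²·((20/3)+3·(40/3))/20³ = 35/9 kN
  M_B = -Pa²b/L² = -15·(20/3)²·(40/3)/20² = -200/9 kN·m
Load 2 — applied couple M₀=16 kN·m at a=5 m (b=L-a=15):
  R_A = 6M₀ab/L³ = 6·16·5·15/20³ = 9/10 kN
  M_A = M₀b(2a-b)/L² = 16·15·(2·5-15)/20² = -3 kN·m
  R_B = -6M₀ab/L³ = -6·16·5·15/20³ = -9/10 kN
  M_B = M₀a(2b-a)/L² = 16·5·(2·15-5)/20² = 5 kN·m
Load 3 — point force P=-19 kN at a=10 m (b=L-a=10):
  R_A = Pb²(3a+b)/L³ = (-19)·10²·(3·10+10)/20³ = -19/2 kN
  M_A = Pab²/L² = (-19)·10·10²/20² = -95/2 kN·m
  R_B = Pa²(a+3b)/L³ = (-19)·10²·(10+3·10)/20³ = -19/2 kN
  M_B = -Pa²b/L² = -(-19)·10²·10/20² = 95/2 kN·m
Superposition: R_A = 113/45 kN, M_A = -109/18 kN·m, R_B = -293/45 kN, M_B = 545/18 kN·m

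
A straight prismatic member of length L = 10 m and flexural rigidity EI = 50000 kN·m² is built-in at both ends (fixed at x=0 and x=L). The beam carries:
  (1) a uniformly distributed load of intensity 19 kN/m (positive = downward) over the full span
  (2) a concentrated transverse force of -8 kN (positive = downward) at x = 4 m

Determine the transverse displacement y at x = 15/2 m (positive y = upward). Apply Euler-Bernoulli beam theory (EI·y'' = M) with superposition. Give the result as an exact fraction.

y(15/2) = -4019/768000 m

Load 1 — uniform load w=19 kN/m over full span:
  y_1 = -wx²(L-x)²/(24EI) = -19·(15/2)²·(10-(15/2))²/(24·50000) = -57/10240 m
Load 2 — point force P=-8 kN at a=4 m (b=L-a=6):
  y_2 = -Pa²(L-x)²(3bL-(3b+a)(L-x))/(6L³EI)  [x>a] = -(-8)·4²·(10-(15/2))²·(3·6·10-(3·6+4)·(10-(15/2)))/(6·10³·50000) = 1/3000 m
Superposition: y = Σ y_i = -4019/768000 m ≈ -0.005233 m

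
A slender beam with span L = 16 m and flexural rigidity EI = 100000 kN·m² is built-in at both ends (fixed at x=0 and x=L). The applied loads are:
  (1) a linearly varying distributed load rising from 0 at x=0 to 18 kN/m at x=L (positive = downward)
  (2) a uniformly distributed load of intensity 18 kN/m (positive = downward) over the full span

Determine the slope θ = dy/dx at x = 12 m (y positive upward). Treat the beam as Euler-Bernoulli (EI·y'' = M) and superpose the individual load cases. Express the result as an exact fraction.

Load 1 — triangular load w₀=18 kN/m (0→w₀ over full span):
  θ_1 = -w₀(2x(L-x)(L-2x)(x+2L)+x²(L-x)²)/(120LEI) = -18·(2·12·(16-12)·(16-2·12)·(12+2·16)+12²·(16-12)²)/(120·16·100000) = 369/125000 rad
Load 2 — uniform load w=18 kN/m over full span:
  θ_2 = -wx(L-x)(L-2x)/(12EI) = -18·12·(16-12)·(16-2·12)/(12·100000) = 18/3125 rad
Superposition: θ = Σ θ_i = 1089/125000 rad ≈ 0.008712 rad

θ(12) = 1089/125000 rad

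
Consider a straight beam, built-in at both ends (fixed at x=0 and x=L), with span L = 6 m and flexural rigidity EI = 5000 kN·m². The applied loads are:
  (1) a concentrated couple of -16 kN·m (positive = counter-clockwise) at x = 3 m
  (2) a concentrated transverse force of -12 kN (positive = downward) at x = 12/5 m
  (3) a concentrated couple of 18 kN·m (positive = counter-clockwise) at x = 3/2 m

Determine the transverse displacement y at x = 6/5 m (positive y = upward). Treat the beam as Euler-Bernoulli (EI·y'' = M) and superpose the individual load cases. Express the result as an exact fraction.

y(6/5) = 647217/312500000 m

Load 1 — applied couple M₀=-16 kN·m at a=3 m (b=L-a=3):
  y_1 = (R_Ax³/6 - M_Ax²/2)/EI  [x≤a] with R_A=-4, M_A=-4 = ((-4)·(6/5)³/6 - (-4)·(6/5)²/2)/5000 = 27/78125 m
Load 2 — point force P=-12 kN at a=12/5 m (b=L-a=18/5):
  y_2 = -Pb²x²(3aL-(3a+b)x)/(6L³EI)  [x≤a] = -(-12)·(18/5)²·(6/5)²·(3·(12/5)·6-(3·(12/5)+(18/5))·(6/5))/(6·6³·5000) = 10206/9765625 m
Load 3 — applied couple M₀=18 kN·m at a=3/2 m (b=L-a=9/2):
  y_3 = (R_Ax³/6 - M_Ax²/2)/EI  [x≤a] with R_A=27/8, M_A=-27/8 = ((27/8)·(6/5)³/6 - (-27/8)·(6/5)²/2)/5000 = 1701/2500000 m
Superposition: y = Σ y_i = 647217/312500000 m ≈ 0.002071 m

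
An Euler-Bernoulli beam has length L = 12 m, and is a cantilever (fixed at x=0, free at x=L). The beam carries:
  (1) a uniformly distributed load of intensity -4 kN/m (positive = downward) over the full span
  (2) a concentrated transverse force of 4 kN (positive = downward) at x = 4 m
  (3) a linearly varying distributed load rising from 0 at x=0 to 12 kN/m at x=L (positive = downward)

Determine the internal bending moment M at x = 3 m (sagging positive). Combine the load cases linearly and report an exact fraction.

Load 1 — uniform load w=-4 kN/m over full span:
  M_1 = -w(L-x)²/2 = -(-4)·(12-3)²/2 = 162 kN·m
Load 2 — point force P=4 kN at a=4 m (b=L-a=8):
  M_2 = -P(a-x)  [x≤a] = -4·(4-3) = -4 kN·m
Load 3 — triangular load w₀=12 kN/m (0→w₀ over full span):
  M_3 = w₀Lx/2 - w₀L²/3 - w₀x³/(6L) = 12·12·3/2 - 12·12²/3 - 12·3³/(6·12) = -729/2 kN·m
Superposition: M = Σ M_i = -413/2 kN·m ≈ -206.500000 kN·m

M(3) = -413/2 kN·m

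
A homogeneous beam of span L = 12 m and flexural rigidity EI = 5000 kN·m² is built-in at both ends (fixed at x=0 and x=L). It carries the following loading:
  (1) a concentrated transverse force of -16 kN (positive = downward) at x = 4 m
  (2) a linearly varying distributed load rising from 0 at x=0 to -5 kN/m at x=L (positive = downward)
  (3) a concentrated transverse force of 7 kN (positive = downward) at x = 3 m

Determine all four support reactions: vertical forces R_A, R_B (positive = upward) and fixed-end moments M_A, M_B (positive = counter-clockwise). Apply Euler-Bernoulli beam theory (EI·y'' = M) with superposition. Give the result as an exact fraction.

R_A = -12913/864 kN, M_A = -5851/144 kN·m, R_B = -20783/864 kN, M_B = 6665/144 kN·m

Load 1 — point force P=-16 kN at a=4 m (b=L-a=8):
  R_A = Pb²(3a+b)/L³ = (-16)·8²·(3·4+8)/12³ = -320/27 kN
  M_A = Pab²/L² = (-16)·4·8²/12² = -256/9 kN·m
  R_B = Pa²(a+3b)/L³ = (-16)·4²·(4+3·8)/12³ = -112/27 kN
  M_B = -Pa²b/L² = -(-16)·4²·8/12² = 128/9 kN·m
Load 2 — triangular load w₀=-5 kN/m (0→w₀ over full span):
  R_A = 3w₀L/20 = 3·(-5)·12/20 = -9 kN
  M_A = w₀L²/30 = (-5)·12²/30 = -24 kN·m
  R_B = 7w₀L/20 = 7·(-5)·12/20 = -21 kN
  M_B = -w₀L²/20 = -(-5)·12²/20 = 36 kN·m
Load 3 — point force P=7 kN at a=3 m (b=L-a=9):
  R_A = Pb²(3a+b)/L³ = 7·9²·(3·3+9)/12³ = 189/32 kN
  M_A = Pab²/L² = 7·3·9²/12² = 189/16 kN·m
  R_B = Pa²(a+3b)/L³ = 7·3²·(3+3·9)/12³ = 35/32 kN
  M_B = -Pa²b/L² = -7·3²·9/12² = -63/16 kN·m
Superposition: R_A = -12913/864 kN, M_A = -5851/144 kN·m, R_B = -20783/864 kN, M_B = 6665/144 kN·m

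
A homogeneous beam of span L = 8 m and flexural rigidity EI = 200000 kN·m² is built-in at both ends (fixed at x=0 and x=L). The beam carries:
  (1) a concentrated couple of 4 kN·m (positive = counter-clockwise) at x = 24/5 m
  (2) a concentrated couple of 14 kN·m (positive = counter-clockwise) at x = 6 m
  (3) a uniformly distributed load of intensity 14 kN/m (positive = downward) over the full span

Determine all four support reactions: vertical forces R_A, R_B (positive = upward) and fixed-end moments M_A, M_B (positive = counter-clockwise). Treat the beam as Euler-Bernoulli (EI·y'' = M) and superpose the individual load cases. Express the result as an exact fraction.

Load 1 — applied couple M₀=4 kN·m at a=24/5 m (b=L-a=16/5):
  R_A = 6M₀ab/L³ = 6·4·(24/5)·(16/5)/8³ = 18/25 kN
  M_A = M₀b(2a-b)/L² = 4·(16/5)·(2·(24/5)-(16/5))/8² = 32/25 kN·m
  R_B = -6M₀ab/L³ = -6·4·(24/5)·(16/5)/8³ = -18/25 kN
  M_B = M₀a(2b-a)/L² = 4·(24/5)·(2·(16/5)-(24/5))/8² = 12/25 kN·m
Load 2 — applied couple M₀=14 kN·m at a=6 m (b=L-a=2):
  R_A = 6M₀ab/L³ = 6·14·6·2/8³ = 63/32 kN
  M_A = M₀b(2a-b)/L² = 14·2·(2·6-2)/8² = 35/8 kN·m
  R_B = -6M₀ab/L³ = -6·14·6·2/8³ = -63/32 kN
  M_B = M₀a(2b-a)/L² = 14·6·(2·2-6)/8² = -21/8 kN·m
Load 3 — uniform load w=14 kN/m over full span:
  R_A = wL/2 = 14·8/2 = 56 kN
  M_A = wL²/12 = 14·8²/12 = 224/3 kN·m
  R_B = wL/2 = 14·8/2 = 56 kN
  M_B = -wL²/12 = -14·8²/12 = -224/3 kN·m
Superposition: R_A = 46951/800 kN, M_A = 48193/600 kN·m, R_B = 42649/800 kN, M_B = -46087/600 kN·m

R_A = 46951/800 kN, M_A = 48193/600 kN·m, R_B = 42649/800 kN, M_B = -46087/600 kN·m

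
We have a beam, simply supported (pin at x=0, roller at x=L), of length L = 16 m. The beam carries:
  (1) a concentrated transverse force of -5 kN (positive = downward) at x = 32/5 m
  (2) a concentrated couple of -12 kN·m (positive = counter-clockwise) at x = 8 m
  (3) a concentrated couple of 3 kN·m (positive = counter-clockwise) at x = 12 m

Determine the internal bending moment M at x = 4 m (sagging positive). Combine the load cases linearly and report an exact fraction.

M(4) = -57/4 kN·m

Load 1 — point force P=-5 kN at a=32/5 m (b=L-a=48/5):
  M_1 = Pbx/L  [x≤a] = (-5)·(48/5)·4/16 = -12 kN·m
Load 2 — applied couple M₀=-12 kN·m at a=8 m (b=L-a=8):
  M_2 = M₀x/L  [x≤a] = (-12)·4/16 = -3 kN·m
Load 3 — applied couple M₀=3 kN·m at a=12 m (b=L-a=4):
  M_3 = M₀x/L  [x≤a] = 3·4/16 = 3/4 kN·m
Superposition: M = Σ M_i = -57/4 kN·m ≈ -14.250000 kN·m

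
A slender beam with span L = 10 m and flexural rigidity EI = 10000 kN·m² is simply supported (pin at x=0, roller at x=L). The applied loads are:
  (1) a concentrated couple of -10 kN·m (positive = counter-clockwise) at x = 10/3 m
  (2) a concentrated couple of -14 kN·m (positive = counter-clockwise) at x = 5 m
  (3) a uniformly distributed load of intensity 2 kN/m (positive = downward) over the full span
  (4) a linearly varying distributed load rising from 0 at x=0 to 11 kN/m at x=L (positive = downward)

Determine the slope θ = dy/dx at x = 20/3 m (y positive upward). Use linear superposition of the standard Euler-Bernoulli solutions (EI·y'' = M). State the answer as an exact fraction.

θ(20/3) = 14261/972000 rad

Load 1 — applied couple M₀=-10 kN·m at a=10/3 m (b=L-a=20/3):
  θ_1 = (M₀x²/(2L)-M₀(x-a)+C₁)/EI  [x>a] with C₁=M₀(3b²-L²)/(6L)=-50/9 = ((-10)·(20/3)²/(2·10)-(-10)·((20/3)-(10/3))+(-50/9))/10000 = 1/1800 rad
Load 2 — applied couple M₀=-14 kN·m at a=5 m (b=L-a=5):
  θ_2 = (M₀x²/(2L)-M₀(x-a)+C₁)/EI  [x>a] with C₁=M₀(3b²-L²)/(6L)=35/6 = ((-14)·(20/3)²/(2·10)-(-14)·((20/3)-5)+(35/6))/10000 = -7/36000 rad
Load 3 — uniform load w=2 kN/m over full span:
  θ_3 = -w(L³-6Lx²+4x³)/(24EI) = -2·(10³-6·10·(20/3)²+4·(20/3)³)/(24·10000) = 13/3240 rad
Load 4 — triangular load w₀=11 kN/m (0→w₀ over full span):
  θ_4 = -w₀(7L⁴-30L²x²+15x⁴)/(360LEI) = -11·(7·10⁴-30·10²·(20/3)²+15·(20/3)⁴)/(360·10·10000) = 1001/97200 rad
Superposition: θ = Σ θ_i = 14261/972000 rad ≈ 0.014672 rad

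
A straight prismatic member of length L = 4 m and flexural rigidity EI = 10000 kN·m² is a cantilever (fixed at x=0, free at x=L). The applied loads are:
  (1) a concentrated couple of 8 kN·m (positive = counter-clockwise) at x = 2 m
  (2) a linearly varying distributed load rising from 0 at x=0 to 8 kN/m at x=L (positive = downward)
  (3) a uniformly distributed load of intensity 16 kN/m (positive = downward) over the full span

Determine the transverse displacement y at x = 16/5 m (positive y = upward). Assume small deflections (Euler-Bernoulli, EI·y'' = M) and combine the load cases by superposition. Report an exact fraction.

Load 1 — applied couple M₀=8 kN·m at a=2 m (b=L-a=2):
  y_1 = M₀a(2x-a)/(2EI)  [x>a] = 8·2·(2·(16/5)-2)/(2·10000) = 11/3125 m
Load 2 — triangular load w₀=8 kN/m (0→w₀ over full span):
  y_2 = (w₀Lx³/12-w₀L²x²/6-w₀x⁵/(120L))/EI = (8·4·(16/5)³/12-8·4²·(16/5)²/6-8·(16/5)⁵/(120·4))/10000 = -400384/29296875 m
Load 3 — uniform load w=16 kN/m over full span:
  y_3 = -wx²(x²-4Lx+6L²)/(24EI) = -16·(16/5)²·((16/5)²-4·4·(16/5)+6·4²)/(24·10000) = -44032/1171875 m
Superposition: y = Σ y_i = -1398059/29296875 m ≈ -0.047720 m

y(16/5) = -1398059/29296875 m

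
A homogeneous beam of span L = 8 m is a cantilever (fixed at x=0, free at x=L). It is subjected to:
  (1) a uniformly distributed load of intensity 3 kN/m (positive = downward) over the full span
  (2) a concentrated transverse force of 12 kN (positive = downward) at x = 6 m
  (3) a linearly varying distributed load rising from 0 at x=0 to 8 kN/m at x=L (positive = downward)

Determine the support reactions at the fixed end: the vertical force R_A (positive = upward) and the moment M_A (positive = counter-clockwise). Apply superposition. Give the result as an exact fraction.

R_A = 68 kN, M_A = 1016/3 kN·m

Load 1 — uniform load w=3 kN/m over full span:
  R_A = wL = 3·8 = 24 kN
  M_A = wL²/2 = 3·8²/2 = 96 kN·m
Load 2 — point force P=12 kN at a=6 m (b=L-a=2):
  R_A = P = 12 kN
  M_A = Pa = 12·6 = 72 kN·m
Load 3 — triangular load w₀=8 kN/m (0→w₀ over full span):
  R_A = w₀L/2 = 8·8/2 = 32 kN
  M_A = w₀L²/3 = 8·8²/3 = 512/3 kN·m
Superposition: R_A = 68 kN, M_A = 1016/3 kN·m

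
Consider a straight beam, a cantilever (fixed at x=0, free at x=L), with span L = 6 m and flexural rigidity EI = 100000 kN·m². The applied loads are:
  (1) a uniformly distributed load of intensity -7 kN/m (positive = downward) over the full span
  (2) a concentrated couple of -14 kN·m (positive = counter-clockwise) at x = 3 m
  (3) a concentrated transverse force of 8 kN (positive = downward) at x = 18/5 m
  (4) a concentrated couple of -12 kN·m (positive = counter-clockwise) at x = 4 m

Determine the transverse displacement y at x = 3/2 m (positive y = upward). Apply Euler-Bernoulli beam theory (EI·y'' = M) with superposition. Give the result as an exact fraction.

Load 1 — uniform load w=-7 kN/m over full span:
  y_1 = -wx²(x²-4Lx+6L²)/(24EI) = -(-7)·(3/2)²·((3/2)²-4·6·(3/2)+6·6²)/(24·100000) = 15309/12800000 m
Load 2 — applied couple M₀=-14 kN·m at a=3 m (b=L-a=3):
  y_2 = M₀x²/(2EI)  [x≤a] = (-14)·(3/2)²/(2·100000) = -63/400000 m
Load 3 — point force P=8 kN at a=18/5 m (b=L-a=12/5):
  y_3 = -Px²(3a-x)/(6EI)  [x≤a] = -8·(3/2)²·(3·(18/5)-(3/2))/(6·100000) = -279/1000000 m
Load 4 — applied couple M₀=-12 kN·m at a=4 m (b=L-a=2):
  y_4 = M₀x²/(2EI)  [x≤a] = (-12)·(3/2)²/(2·100000) = -27/200000 m
Superposition: y = Σ y_i = 39969/64000000 m ≈ 0.000625 m

y(3/2) = 39969/64000000 m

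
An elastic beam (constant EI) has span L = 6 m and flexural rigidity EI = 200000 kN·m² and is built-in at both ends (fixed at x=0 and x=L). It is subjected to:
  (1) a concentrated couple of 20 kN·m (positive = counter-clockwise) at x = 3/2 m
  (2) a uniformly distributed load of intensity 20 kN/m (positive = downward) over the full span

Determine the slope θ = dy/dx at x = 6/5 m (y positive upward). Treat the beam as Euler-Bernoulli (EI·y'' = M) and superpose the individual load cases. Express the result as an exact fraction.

θ(6/5) = -171/1250000 rad

Load 1 — applied couple M₀=20 kN·m at a=3/2 m (b=L-a=9/2):
  θ_1 = (R_Ax²/2 - M_Ax)/EI  [x≤a] with R_A=15/4, M_A=-15/4 = ((15/4)·(6/5)²/2 - (-15/4)·(6/5))/200000 = 9/250000 rad
Load 2 — uniform load w=20 kN/m over full span:
  θ_2 = -wx(L-x)(L-2x)/(12EI) = -20·(6/5)·(6-(6/5))·(6-2·(6/5))/(12·200000) = -27/156250 rad
Superposition: θ = Σ θ_i = -171/1250000 rad ≈ -0.000137 rad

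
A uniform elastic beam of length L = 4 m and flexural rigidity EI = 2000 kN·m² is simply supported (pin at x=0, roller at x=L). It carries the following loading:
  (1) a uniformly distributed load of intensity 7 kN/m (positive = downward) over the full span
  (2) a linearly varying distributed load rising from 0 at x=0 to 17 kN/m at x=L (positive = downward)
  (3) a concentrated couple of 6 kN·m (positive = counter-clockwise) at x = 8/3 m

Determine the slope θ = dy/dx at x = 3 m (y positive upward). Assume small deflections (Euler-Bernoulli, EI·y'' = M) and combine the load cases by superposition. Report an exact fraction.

Load 1 — uniform load w=7 kN/m over full span:
  θ_1 = -w(L³-6Lx²+4x³)/(24EI) = -7·(4³-6·4·3²+4·3³)/(24·2000) = 77/12000 rad
Load 2 — triangular load w₀=17 kN/m (0→w₀ over full span):
  θ_2 = -w₀(7L⁴-30L²x²+15x⁴)/(360LEI) = -17·(7·4⁴-30·4²·3²+15·3⁴)/(360·4·2000) = 22321/2880000 rad
Load 3 — applied couple M₀=6 kN·m at a=8/3 m (b=L-a=4/3):
  θ_3 = (M₀x²/(2L)-M₀(x-a)+C₁)/EI  [x>a] with C₁=M₀(3b²-L²)/(6L)=-8/3 = (6·3²/(2·4)-6·(3-(8/3))+(-8/3))/2000 = 1/960 rad
Superposition: θ = Σ θ_i = 43801/2880000 rad ≈ 0.015209 rad

θ(3) = 43801/2880000 rad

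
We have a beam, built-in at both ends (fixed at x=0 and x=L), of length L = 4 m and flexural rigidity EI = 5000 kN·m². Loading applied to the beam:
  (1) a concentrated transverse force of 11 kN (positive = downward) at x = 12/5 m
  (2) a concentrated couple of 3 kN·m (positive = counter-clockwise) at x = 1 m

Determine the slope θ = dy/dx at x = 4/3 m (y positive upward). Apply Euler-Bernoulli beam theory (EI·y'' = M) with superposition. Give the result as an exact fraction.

Load 1 — point force P=11 kN at a=12/5 m (b=L-a=8/5):
  θ_1 = -Pb²x(2aL-(3a+b)x)/(2L³EI)  [x≤a] = -11·(8/5)²·(4/3)·(2·(12/5)·4-(3·(12/5)+(8/5))·(4/3))/(2·4³·5000) = -308/703125 rad
Load 2 — applied couple M₀=3 kN·m at a=1 m (b=L-a=3):
  θ_2 = (R_Ax²/2 - M_Ax - M₀(x-a))/EI  [x>a] with R_A=27/32, M_A=-9/16 = ((27/32)·(4/3)²/2 - (-9/16)·(4/3) - 3·((4/3)-1))/5000 = 1/10000 rad
Superposition: θ = Σ θ_i = -3803/11250000 rad ≈ -0.000338 rad

θ(4/3) = -3803/11250000 rad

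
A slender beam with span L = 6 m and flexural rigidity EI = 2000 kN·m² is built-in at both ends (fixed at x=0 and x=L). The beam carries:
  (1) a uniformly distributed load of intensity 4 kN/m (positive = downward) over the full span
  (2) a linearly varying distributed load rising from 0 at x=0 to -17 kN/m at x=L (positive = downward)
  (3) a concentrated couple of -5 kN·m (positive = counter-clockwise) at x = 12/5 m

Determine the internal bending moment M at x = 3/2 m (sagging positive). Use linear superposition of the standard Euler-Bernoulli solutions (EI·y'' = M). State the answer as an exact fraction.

Load 1 — uniform load w=4 kN/m over full span:
  M_1 = wLx/2 - wL²/12 - wx²/2 = 4·6·(3/2)/2 - 4·6²/12 - 4·(3/2)²/2 = 3/2 kN·m
Load 2 — triangular load w₀=-17 kN/m (0→w₀ over full span):
  M_2 = 3w₀Lx/20 - w₀L²/30 - w₀x³/(6L) = 3·(-17)·6·(3/2)/20 - (-17)·6²/30 - (-17)·(3/2)³/(6·6) = -153/160 kN·m
Load 3 — applied couple M₀=-5 kN·m at a=12/5 m (b=L-a=18/5):
  M_3 = R_Ax - M_A  [x≤a] with R_A=-6/5, M_A=-3/5 = (-6/5)·(3/2) - (-3/5) = -6/5 kN·m
Superposition: M = Σ M_i = -21/32 kN·m ≈ -0.656250 kN·m

M(3/2) = -21/32 kN·m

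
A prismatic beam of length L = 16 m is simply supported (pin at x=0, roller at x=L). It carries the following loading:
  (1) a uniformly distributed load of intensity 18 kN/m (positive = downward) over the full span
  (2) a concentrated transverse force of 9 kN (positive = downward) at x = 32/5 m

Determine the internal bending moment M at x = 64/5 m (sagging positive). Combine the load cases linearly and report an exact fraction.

Load 1 — uniform load w=18 kN/m over full span:
  M_1 = wx(L-x)/2 = 18·(64/5)·(16-(64/5))/2 = 9216/25 kN·m
Load 2 — point force P=9 kN at a=32/5 m (b=L-a=48/5):
  M_2 = Pa(L-x)/L  [x>a] = 9·(32/5)·(16-(64/5))/16 = 288/25 kN·m
Superposition: M = Σ M_i = 9504/25 kN·m ≈ 380.160000 kN·m

M(64/5) = 9504/25 kN·m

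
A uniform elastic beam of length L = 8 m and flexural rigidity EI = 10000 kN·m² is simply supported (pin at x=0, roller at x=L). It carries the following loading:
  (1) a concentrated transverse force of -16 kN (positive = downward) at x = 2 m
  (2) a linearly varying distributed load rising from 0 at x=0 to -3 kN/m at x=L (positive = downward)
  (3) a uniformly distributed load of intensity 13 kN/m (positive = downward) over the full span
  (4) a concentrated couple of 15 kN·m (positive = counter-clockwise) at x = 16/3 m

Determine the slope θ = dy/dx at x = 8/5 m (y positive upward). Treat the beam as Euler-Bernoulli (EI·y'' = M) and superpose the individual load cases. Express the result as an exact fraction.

θ(8/5) = -77387/4687500 rad

Load 1 — point force P=-16 kN at a=2 m (b=L-a=6):
  θ_1 = -Pb(L²-b²-3x²)/(6LEI)  [x≤a] = -(-16)·6·(8²-6²-3·(8/5)²)/(6·8·10000) = 127/31250 rad
Load 2 — triangular load w₀=-3 kN/m (0→w₀ over full span):
  θ_2 = -w₀(7L⁴-30L²x²+15x⁴)/(360LEI) = -(-3)·(7·8⁴-30·8²·(8/5)²+15·(8/5)⁴)/(360·8·10000) = 2912/1171875 rad
Load 3 — uniform load w=13 kN/m over full span:
  θ_3 = -w(L³-6Lx²+4x³)/(24EI) = -13·(8³-6·8·(8/5)²+4·(8/5)³)/(24·10000) = -1716/78125 rad
Load 4 — applied couple M₀=15 kN·m at a=16/3 m (b=L-a=8/3):
  θ_4 = (M₀x²/(2L)+C₁)/EI  [x≤a] with C₁=M₀(3b²-L²)/(6L)=-40/3 = (15·(8/5)²/(2·8)+(-40/3))/10000 = -41/37500 rad
Superposition: θ = Σ θ_i = -77387/4687500 rad ≈ -0.016509 rad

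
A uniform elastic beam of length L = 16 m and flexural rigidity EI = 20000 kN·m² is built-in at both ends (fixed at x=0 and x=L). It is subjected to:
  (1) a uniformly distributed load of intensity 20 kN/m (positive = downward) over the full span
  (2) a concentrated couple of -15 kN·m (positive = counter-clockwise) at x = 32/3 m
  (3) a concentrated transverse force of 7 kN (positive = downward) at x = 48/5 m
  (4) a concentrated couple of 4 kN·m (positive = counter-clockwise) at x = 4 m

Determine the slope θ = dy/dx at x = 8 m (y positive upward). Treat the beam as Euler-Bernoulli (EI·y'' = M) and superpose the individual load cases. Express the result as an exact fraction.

Load 1 — uniform load w=20 kN/m over full span:
  θ_1 = -wx(L-x)(L-2x)/(12EI) = -20·8·(16-8)·(16-2·8)/(12·20000) = 0 rad
Load 2 — applied couple M₀=-15 kN·m at a=32/3 m (b=L-a=16/3):
  θ_2 = (R_Ax²/2 - M_Ax)/EI  [x≤a] with R_A=-5/4, M_A=-5 = ((-5/4)·8²/2 - (-5)·8)/20000 = 0 rad
Load 3 — point force P=7 kN at a=48/5 m (b=L-a=32/5):
  θ_3 = -Pb²x(2aL-(3a+b)x)/(2L³EI)  [x≤a] = -7·(32/5)²·8·(2·(48/5)·16-(3·(48/5)+(32/5))·8)/(2·16³·20000) = -28/78125 rad
Load 4 — applied couple M₀=4 kN·m at a=4 m (b=L-a=12):
  θ_4 = (R_Ax²/2 - M_Ax - M₀(x-a))/EI  [x>a] with R_A=9/32, M_A=-3/4 = ((9/32)·8²/2 - (-3/4)·8 - 4·(8-4))/20000 = -1/20000 rad
Superposition: θ = Σ θ_i = -1021/2500000 rad ≈ -0.000408 rad

θ(8) = -1021/2500000 rad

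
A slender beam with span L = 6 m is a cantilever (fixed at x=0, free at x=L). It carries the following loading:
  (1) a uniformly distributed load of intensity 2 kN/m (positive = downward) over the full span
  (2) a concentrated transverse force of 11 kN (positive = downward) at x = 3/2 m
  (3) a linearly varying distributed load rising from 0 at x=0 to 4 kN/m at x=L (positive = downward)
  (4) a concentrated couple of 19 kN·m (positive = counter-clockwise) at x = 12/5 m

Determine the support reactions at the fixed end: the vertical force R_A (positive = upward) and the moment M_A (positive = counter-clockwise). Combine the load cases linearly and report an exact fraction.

Load 1 — uniform load w=2 kN/m over full span:
  R_A = wL = 2·6 = 12 kN
  M_A = wL²/2 = 2·6²/2 = 36 kN·m
Load 2 — point force P=11 kN at a=3/2 m (b=L-a=9/2):
  R_A = P = 11 kN
  M_A = Pa = 11·(3/2) = 33/2 kN·m
Load 3 — triangular load w₀=4 kN/m (0→w₀ over full span):
  R_A = w₀L/2 = 4·6/2 = 12 kN
  M_A = w₀L²/3 = 4·6²/3 = 48 kN·m
Load 4 — applied couple M₀=19 kN·m at a=12/5 m (b=L-a=18/5):
  R_A = 0 kN
  M_A = -M₀ = -19 kN·m
Superposition: R_A = 35 kN, M_A = 163/2 kN·m

R_A = 35 kN, M_A = 163/2 kN·m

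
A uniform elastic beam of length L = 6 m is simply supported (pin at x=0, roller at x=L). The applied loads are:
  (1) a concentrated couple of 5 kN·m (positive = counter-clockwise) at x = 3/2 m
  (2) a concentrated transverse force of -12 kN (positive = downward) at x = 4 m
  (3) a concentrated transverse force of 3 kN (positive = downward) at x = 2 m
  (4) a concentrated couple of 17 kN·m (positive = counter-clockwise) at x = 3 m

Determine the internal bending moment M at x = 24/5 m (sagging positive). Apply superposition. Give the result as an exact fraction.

Load 1 — applied couple M₀=5 kN·m at a=3/2 m (b=L-a=9/2):
  M_1 = M₀x/L - M₀  [x>a] = 5·(24/5)/6 - 5 = -1 kN·m
Load 2 — point force P=-12 kN at a=4 m (b=L-a=2):
  M_2 = Pa(L-x)/L  [x>a] = (-12)·4·(6-(24/5))/6 = -48/5 kN·m
Load 3 — point force P=3 kN at a=2 m (b=L-a=4):
  M_3 = Pa(L-x)/L  [x>a] = 3·2·(6-(24/5))/6 = 6/5 kN·m
Load 4 — applied couple M₀=17 kN·m at a=3 m (b=L-a=3):
  M_4 = M₀x/L - M₀  [x>a] = 17·(24/5)/6 - 17 = -17/5 kN·m
Superposition: M = Σ M_i = -64/5 kN·m ≈ -12.800000 kN·m

M(24/5) = -64/5 kN·m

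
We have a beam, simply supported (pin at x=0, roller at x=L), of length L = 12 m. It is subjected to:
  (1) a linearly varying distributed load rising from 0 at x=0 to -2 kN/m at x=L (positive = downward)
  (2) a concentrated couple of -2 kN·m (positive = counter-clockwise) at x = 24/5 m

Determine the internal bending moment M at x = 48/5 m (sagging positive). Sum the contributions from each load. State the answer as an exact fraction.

Load 1 — triangular load w₀=-2 kN/m (0→w₀ over full span):
  M_1 = w₀Lx/6 - w₀x³/(6L) = (-2)·12·(48/5)/6 - (-2)·(48/5)³/(6·12) = -1728/125 kN·m
Load 2 — applied couple M₀=-2 kN·m at a=24/5 m (b=L-a=36/5):
  M_2 = M₀x/L - M₀  [x>a] = (-2)·(48/5)/12 - (-2) = 2/5 kN·m
Superposition: M = Σ M_i = -1678/125 kN·m ≈ -13.424000 kN·m

M(48/5) = -1678/125 kN·m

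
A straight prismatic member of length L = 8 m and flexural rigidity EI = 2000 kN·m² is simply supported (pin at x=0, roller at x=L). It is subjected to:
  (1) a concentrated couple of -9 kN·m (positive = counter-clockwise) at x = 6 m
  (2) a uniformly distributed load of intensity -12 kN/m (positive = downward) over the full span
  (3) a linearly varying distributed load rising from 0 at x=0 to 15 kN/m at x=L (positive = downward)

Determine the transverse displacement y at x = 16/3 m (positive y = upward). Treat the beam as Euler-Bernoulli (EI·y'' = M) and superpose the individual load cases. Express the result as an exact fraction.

Load 1 — applied couple M₀=-9 kN·m at a=6 m (b=L-a=2):
  y_1 = (M₀x³/(6L)+C₁x)/EI  [x≤a] with C₁=M₀(3b²-L²)/(6L)=39/4 = ((-9)·(16/3)³/(6·8)+(39/4)·(16/3))/2000 = 53/4500 m
Load 2 — uniform load w=-12 kN/m over full span:
  y_2 = -wx(L³-2Lx²+x³)/(24EI) = -(-12)·(16/3)·(8³-2·8·(16/3)²+(16/3)³)/(24·2000) = 2816/10125 m
Load 3 — triangular load w₀=15 kN/m (0→w₀ over full span):
  y_3 = -w₀x(7L⁴-10L²x²+3x⁴)/(360LEI) = -15·(16/3)·(7·8⁴-10·8²·(16/3)²+3·(16/3)⁴)/(360·8·2000) = -1088/6075 m
Superposition: y = Σ y_i = 13463/121500 m ≈ 0.110807 m

y(16/3) = 13463/121500 m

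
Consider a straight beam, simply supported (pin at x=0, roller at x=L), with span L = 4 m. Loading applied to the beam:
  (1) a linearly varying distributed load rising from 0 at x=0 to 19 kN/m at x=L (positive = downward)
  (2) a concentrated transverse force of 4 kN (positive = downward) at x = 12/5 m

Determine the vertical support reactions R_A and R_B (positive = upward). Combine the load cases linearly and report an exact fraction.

R_A = 214/15 kN, R_B = 416/15 kN

Load 1 — triangular load w₀=19 kN/m (0→w₀ over full span):
  R_A = w₀L/6 = 19·4/6 = 38/3 kN
  R_B = w₀L/3 = 19·4/3 = 76/3 kN
Load 2 — point force P=4 kN at a=12/5 m (b=L-a=8/5):
  R_A = Pb/L = 4·(8/5)/4 = 8/5 kN
  R_B = Pa/L = 4·(12/5)/4 = 12/5 kN
Superposition: R_A = 214/15 kN, R_B = 416/15 kN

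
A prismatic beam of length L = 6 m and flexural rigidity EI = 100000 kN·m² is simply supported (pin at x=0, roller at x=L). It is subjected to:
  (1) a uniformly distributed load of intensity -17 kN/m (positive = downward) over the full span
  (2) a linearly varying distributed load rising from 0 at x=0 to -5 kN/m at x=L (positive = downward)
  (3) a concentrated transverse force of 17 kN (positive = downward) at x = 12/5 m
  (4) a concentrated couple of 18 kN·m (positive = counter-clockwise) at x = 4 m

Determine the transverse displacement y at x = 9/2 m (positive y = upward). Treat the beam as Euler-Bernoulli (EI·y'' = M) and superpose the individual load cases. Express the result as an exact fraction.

Load 1 — uniform load w=-17 kN/m over full span:
  y_1 = -wx(L³-2Lx²+x³)/(24EI) = -(-17)·(9/2)·(6³-2·6·(9/2)²+(9/2)³)/(24·100000) = 26163/12800000 m
Load 2 — triangular load w₀=-5 kN/m (0→w₀ over full span):
  y_2 = -w₀x(7L⁴-10L²x²+3x⁴)/(360LEI) = -(-5)·(9/2)·(7·6⁴-10·6²·(9/2)²+3·(9/2)⁴)/(360·6·100000) = 3213/10240000 m
Load 3 — point force P=17 kN at a=12/5 m (b=L-a=18/5):
  y_3 = -Pa(L-x)(2Lx-a²-x²)/(6LEI)  [x>a] = -17·(12/5)·(6-(9/2))·(2·6·(9/2)-(12/5)²-(9/2)²)/(6·6·100000) = -47583/100000000 m
Load 4 — applied couple M₀=18 kN·m at a=4 m (b=L-a=2):
  y_4 = (M₀x³/(6L)-M₀(x-a)²/2+C₁x)/EI  [x>a] with C₁=M₀(3b²-L²)/(6L)=-12 = (18·(9/2)³/(6·6)-18·((9/2)-4)²/2+(-12)·(9/2))/100000 = -171/1600000 m
Superposition: y = Σ y_i = 11360313/6400000000 m ≈ 0.001775 m

y(9/2) = 11360313/6400000000 m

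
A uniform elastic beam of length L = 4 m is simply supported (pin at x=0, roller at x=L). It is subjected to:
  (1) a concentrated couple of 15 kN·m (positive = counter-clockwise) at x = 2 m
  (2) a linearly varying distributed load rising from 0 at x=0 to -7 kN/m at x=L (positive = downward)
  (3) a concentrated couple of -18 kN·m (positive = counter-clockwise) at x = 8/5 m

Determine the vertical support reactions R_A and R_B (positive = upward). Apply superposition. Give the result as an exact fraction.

R_A = -65/12 kN, R_B = -103/12 kN

Load 1 — applied couple M₀=15 kN·m at a=2 m (b=L-a=2):
  R_A = M₀/L = 15/4 kN
  R_B = -M₀/L = -15/4 kN
Load 2 — triangular load w₀=-7 kN/m (0→w₀ over full span):
  R_A = w₀L/6 = (-7)·4/6 = -14/3 kN
  R_B = w₀L/3 = (-7)·4/3 = -28/3 kN
Load 3 — applied couple M₀=-18 kN·m at a=8/5 m (b=L-a=12/5):
  R_A = M₀/L = (-18)/4 = -9/2 kN
  R_B = -M₀/L = -(-18)/4 = 9/2 kN
Superposition: R_A = -65/12 kN, R_B = -103/12 kN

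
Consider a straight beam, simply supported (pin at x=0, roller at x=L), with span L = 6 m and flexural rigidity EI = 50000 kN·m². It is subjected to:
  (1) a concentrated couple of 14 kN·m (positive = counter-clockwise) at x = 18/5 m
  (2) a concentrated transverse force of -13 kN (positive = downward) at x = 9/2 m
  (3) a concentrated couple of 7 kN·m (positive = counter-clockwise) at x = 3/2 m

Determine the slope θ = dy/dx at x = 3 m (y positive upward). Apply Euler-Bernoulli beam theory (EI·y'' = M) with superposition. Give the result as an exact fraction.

Load 1 — applied couple M₀=14 kN·m at a=18/5 m (b=L-a=12/5):
  θ_1 = (M₀x²/(2L)+C₁)/EI  [x≤a] with C₁=M₀(3b²-L²)/(6L)=-182/25 = (14·3²/(2·6)+(-182/25))/50000 = 161/2500000 rad
Load 2 — point force P=-13 kN at a=9/2 m (b=L-a=3/2):
  θ_2 = -Pb(L²-b²-3x²)/(6LEI)  [x≤a] = -(-13)·(3/2)·(6²-(3/2)²-3·3²)/(6·6·50000) = 117/1600000 rad
Load 3 — applied couple M₀=7 kN·m at a=3/2 m (b=L-a=9/2):
  θ_3 = (M₀x²/(2L)-M₀(x-a)+C₁)/EI  [x>a] with C₁=M₀(3b²-L²)/(6L)=77/16 = (7·3²/(2·6)-7·(3-(3/2))+(77/16))/50000 = -7/800000 rad
Superposition: θ = Σ θ_i = 5151/40000000 rad ≈ 0.000129 rad

θ(3) = 5151/40000000 rad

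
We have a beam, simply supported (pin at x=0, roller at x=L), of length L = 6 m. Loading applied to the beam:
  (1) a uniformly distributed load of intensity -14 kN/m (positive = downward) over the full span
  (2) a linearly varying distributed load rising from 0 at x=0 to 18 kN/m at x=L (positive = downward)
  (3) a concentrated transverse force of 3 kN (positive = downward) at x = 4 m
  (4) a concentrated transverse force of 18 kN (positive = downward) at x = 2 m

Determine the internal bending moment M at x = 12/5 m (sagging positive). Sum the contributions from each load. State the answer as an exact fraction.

Load 1 — uniform load w=-14 kN/m over full span:
  M_1 = wx(L-x)/2 = (-14)·(12/5)·(6-(12/5))/2 = -1512/25 kN·m
Load 2 — triangular load w₀=18 kN/m (0→w₀ over full span):
  M_2 = w₀Lx/6 - w₀x³/(6L) = 18·6·(12/5)/6 - 18·(12/5)³/(6·6) = 4536/125 kN·m
Load 3 — point force P=3 kN at a=4 m (b=L-a=2):
  M_3 = Pbx/L  [x≤a] = 3·2·(12/5)/6 = 12/5 kN·m
Load 4 — point force P=18 kN at a=2 m (b=L-a=4):
  M_4 = Pa(L-x)/L  [x>a] = 18·2·(6-(12/5))/6 = 108/5 kN·m
Superposition: M = Σ M_i = -24/125 kN·m ≈ -0.192000 kN·m

M(12/5) = -24/125 kN·m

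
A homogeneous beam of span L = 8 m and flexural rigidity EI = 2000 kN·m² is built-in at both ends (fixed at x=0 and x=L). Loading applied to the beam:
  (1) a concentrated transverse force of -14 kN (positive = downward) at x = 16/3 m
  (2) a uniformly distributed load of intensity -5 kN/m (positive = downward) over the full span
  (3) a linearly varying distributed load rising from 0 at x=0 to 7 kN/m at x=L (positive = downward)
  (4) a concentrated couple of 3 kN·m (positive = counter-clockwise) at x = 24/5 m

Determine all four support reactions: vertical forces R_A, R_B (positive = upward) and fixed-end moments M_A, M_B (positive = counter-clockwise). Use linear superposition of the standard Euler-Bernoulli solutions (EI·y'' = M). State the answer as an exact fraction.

R_A = -19831/1350 kN, M_A = -12872/675 kN·m, R_B = -15269/1350 kN, M_B = 14323/675 kN·m

Load 1 — point force P=-14 kN at a=16/3 m (b=L-a=8/3):
  R_A = Pb²(3a+b)/L³ = (-14)·(8/3)²·(3·(16/3)+(8/3))/8³ = -98/27 kN
  M_A = Pab²/L² = (-14)·(16/3)·(8/3)²/8² = -224/27 kN·m
  R_B = Pa²(a+3b)/L³ = (-14)·(16/3)²·((16/3)+3·(8/3))/8³ = -280/27 kN
  M_B = -Pa²b/L² = -(-14)·(16/3)²·(8/3)/8² = 448/27 kN·m
Load 2 — uniform load w=-5 kN/m over full span:
  R_A = wL/2 = (-5)·8/2 = -20 kN
  M_A = wL²/12 = (-5)·8²/12 = -80/3 kN·m
  R_B = wL/2 = (-5)·8/2 = -20 kN
  M_B = -wL²/12 = -(-5)·8²/12 = 80/3 kN·m
Load 3 — triangular load w₀=7 kN/m (0→w₀ over full span):
  R_A = 3w₀L/20 = 3·7·8/20 = 42/5 kN
  M_A = w₀L²/30 = 7·8²/30 = 224/15 kN·m
  R_B = 7w₀L/20 = 7·7·8/20 = 98/5 kN
  M_B = -w₀L²/20 = -7·8²/20 = -112/5 kN·m
Load 4 — applied couple M₀=3 kN·m at a=24/5 m (b=L-a=16/5):
  R_A = 6M₀ab/L³ = 6·3·(24/5)·(16/5)/8³ = 27/50 kN
  M_A = M₀b(2a-b)/L² = 3·(16/5)·(2·(24/5)-(16/5))/8² = 24/25 kN·m
  R_B = -6M₀ab/L³ = -6·3·(24/5)·(16/5)/8³ = -27/50 kN
  M_B = M₀a(2b-a)/L² = 3·(24/5)·(2·(16/5)-(24/5))/8² = 9/25 kN·m
Superposition: R_A = -19831/1350 kN, M_A = -12872/675 kN·m, R_B = -15269/1350 kN, M_B = 14323/675 kN·m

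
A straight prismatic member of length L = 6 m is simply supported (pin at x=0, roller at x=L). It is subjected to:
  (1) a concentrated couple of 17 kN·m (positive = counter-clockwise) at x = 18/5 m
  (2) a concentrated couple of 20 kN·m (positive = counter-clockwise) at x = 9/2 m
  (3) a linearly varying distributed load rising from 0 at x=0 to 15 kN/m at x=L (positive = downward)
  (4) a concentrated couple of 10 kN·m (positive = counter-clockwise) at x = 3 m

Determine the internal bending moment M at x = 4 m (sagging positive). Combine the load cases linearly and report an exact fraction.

M(4) = 113/3 kN·m

Load 1 — applied couple M₀=17 kN·m at a=18/5 m (b=L-a=12/5):
  M_1 = M₀x/L - M₀  [x>a] = 17·4/6 - 17 = -17/3 kN·m
Load 2 — applied couple M₀=20 kN·m at a=9/2 m (b=L-a=3/2):
  M_2 = M₀x/L  [x≤a] = 20·4/6 = 40/3 kN·m
Load 3 — triangular load w₀=15 kN/m (0→w₀ over full span):
  M_3 = w₀Lx/6 - w₀x³/(6L) = 15·6·4/6 - 15·4³/(6·6) = 100/3 kN·m
Load 4 — applied couple M₀=10 kN·m at a=3 m (b=L-a=3):
  M_4 = M₀x/L - M₀  [x>a] = 10·4/6 - 10 = -10/3 kN·m
Superposition: M = Σ M_i = 113/3 kN·m ≈ 37.666667 kN·m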